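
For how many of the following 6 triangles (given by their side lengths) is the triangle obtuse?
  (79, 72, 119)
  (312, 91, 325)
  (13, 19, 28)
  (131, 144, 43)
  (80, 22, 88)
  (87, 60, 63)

(79,72,119): 72²+79² = 11425 < 14161 = 119² → obtuse
(312,91,325): 91²+312² = 105625 = 325² → right
(13,19,28): 13²+19² = 530 < 784 = 28² → obtuse
(131,144,43): 43²+131² = 19010 < 20736 = 144² → obtuse
(80,22,88): 22²+80² = 6884 < 7744 = 88² → obtuse
(87,60,63): 60²+63² = 7569 = 87² → right
4 of the 6 are obtuse.

4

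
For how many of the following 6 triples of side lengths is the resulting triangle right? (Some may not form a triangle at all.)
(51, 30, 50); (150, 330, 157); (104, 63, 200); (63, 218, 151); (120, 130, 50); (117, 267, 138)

(51,30,50): 30²+50² = 3400 > 2601 = 51² → acute
(150,330,157): 150+157 ≤ 330, not a triangle
(104,63,200): 63+104 ≤ 200, not a triangle
(63,218,151): 63+151 ≤ 218, not a triangle
(120,130,50): 50²+120² = 16900 = 130² → right
(117,267,138): 117+138 ≤ 267, not a triangle
1 of the 6 is right.

1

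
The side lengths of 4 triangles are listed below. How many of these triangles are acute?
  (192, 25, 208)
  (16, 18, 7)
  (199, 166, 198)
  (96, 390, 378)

(192,25,208): 25²+192² = 37489 < 43264 = 208² → obtuse
(16,18,7): 7²+16² = 305 < 324 = 18² → obtuse
(199,166,198): 166²+198² = 66760 > 39601 = 199² → acute
(96,390,378): 96²+378² = 152100 = 390² → right
1 of the 4 is acute.

1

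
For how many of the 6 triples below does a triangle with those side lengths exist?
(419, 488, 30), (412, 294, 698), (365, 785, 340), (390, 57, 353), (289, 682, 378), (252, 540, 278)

(30,419,488): 30+419 ≤ 488 → not valid
(294,412,698): 294+412 > 698 → valid
(340,365,785): 340+365 ≤ 785 → not valid
(57,353,390): 57+353 > 390 → valid
(289,378,682): 289+378 ≤ 682 → not valid
(252,278,540): 252+278 ≤ 540 → not valid
2 of the 6 triples form a triangle.

2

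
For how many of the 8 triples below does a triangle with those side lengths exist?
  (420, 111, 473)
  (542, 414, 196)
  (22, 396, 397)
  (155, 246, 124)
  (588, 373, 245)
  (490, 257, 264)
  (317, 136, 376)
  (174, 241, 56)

7

(111,420,473): 111+420 > 473 → valid
(196,414,542): 196+414 > 542 → valid
(22,396,397): 22+396 > 397 → valid
(124,155,246): 124+155 > 246 → valid
(245,373,588): 245+373 > 588 → valid
(257,264,490): 257+264 > 490 → valid
(136,317,376): 136+317 > 376 → valid
(56,174,241): 56+174 ≤ 241 → not valid
7 of the 8 triples form a triangle.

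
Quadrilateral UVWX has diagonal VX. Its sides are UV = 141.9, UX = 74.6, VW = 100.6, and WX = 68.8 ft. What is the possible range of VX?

67.3 < VX < 169.4

From triangle UVX: |141.9 − 74.6| < VX < 141.9 + 74.6, i.e. 67.3 < VX < 216.5.
From triangle WVX: 31.8 < VX < 169.4.
Both must hold, so VX lies in the intersection.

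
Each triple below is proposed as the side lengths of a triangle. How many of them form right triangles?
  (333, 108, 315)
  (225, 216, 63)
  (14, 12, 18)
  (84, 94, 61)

(333,108,315): 108²+315² = 110889 = 333² → right
(225,216,63): 63²+216² = 50625 = 225² → right
(14,12,18): 12²+14² = 340 > 324 = 18² → acute
(84,94,61): 61²+84² = 10777 > 8836 = 94² → acute
2 of the 4 are right.

2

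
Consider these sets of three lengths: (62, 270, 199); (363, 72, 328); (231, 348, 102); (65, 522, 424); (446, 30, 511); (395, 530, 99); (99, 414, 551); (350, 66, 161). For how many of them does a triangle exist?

(62,199,270): 62+199 ≤ 270 → not valid
(72,328,363): 72+328 > 363 → valid
(102,231,348): 102+231 ≤ 348 → not valid
(65,424,522): 65+424 ≤ 522 → not valid
(30,446,511): 30+446 ≤ 511 → not valid
(99,395,530): 99+395 ≤ 530 → not valid
(99,414,551): 99+414 ≤ 551 → not valid
(66,161,350): 66+161 ≤ 350 → not valid
1 of the 8 triples forms a triangle.

1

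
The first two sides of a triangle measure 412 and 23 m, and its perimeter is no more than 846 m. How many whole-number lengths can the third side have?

22

Triangle inequality: 389 < x < 435. Perimeter ≤ 846 gives x ≤ 846 − 412 − 23 = 411.
So 389 < x ≤ 411; integers 390 through 411: 22 values.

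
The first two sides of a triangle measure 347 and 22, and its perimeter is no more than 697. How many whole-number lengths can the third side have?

3

Triangle inequality: 325 < x < 369. Perimeter ≤ 697 gives x ≤ 697 − 347 − 22 = 328.
So 325 < x ≤ 328; integers 326 through 328: 3 values.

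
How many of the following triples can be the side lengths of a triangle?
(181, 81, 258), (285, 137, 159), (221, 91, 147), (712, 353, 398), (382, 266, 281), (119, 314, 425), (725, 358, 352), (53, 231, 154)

6

(81,181,258): 81+181 > 258 → valid
(137,159,285): 137+159 > 285 → valid
(91,147,221): 91+147 > 221 → valid
(353,398,712): 353+398 > 712 → valid
(266,281,382): 266+281 > 382 → valid
(119,314,425): 119+314 > 425 → valid
(352,358,725): 352+358 ≤ 725 → not valid
(53,154,231): 53+154 ≤ 231 → not valid
6 of the 8 triples form a triangle.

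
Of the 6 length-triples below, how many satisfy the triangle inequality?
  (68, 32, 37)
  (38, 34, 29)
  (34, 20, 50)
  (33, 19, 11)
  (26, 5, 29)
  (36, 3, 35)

(32,37,68): 32+37 > 68 → valid
(29,34,38): 29+34 > 38 → valid
(20,34,50): 20+34 > 50 → valid
(11,19,33): 11+19 ≤ 33 → not valid
(5,26,29): 5+26 > 29 → valid
(3,35,36): 3+35 > 36 → valid
5 of the 6 triples form a triangle.

5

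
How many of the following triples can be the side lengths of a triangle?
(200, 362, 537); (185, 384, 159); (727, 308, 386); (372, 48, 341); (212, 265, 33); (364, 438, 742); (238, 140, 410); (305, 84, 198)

(200,362,537): 200+362 > 537 → valid
(159,185,384): 159+185 ≤ 384 → not valid
(308,386,727): 308+386 ≤ 727 → not valid
(48,341,372): 48+341 > 372 → valid
(33,212,265): 33+212 ≤ 265 → not valid
(364,438,742): 364+438 > 742 → valid
(140,238,410): 140+238 ≤ 410 → not valid
(84,198,305): 84+198 ≤ 305 → not valid
3 of the 8 triples form a triangle.

3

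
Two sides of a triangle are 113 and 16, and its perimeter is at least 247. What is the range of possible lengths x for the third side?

Triangle inequality alone gives 97 < x < 129.
The perimeter condition gives x ≥ 247 − 113 − 16 = 118.
Intersecting the two: 118 ≤ x < 129.

118 ≤ x < 129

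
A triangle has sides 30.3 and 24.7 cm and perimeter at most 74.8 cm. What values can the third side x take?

5.6 < x ≤ 19.8 cm

Triangle inequality alone gives 5.6 < x < 55.0.
The perimeter condition gives x ≤ 74.8 − 30.3 − 24.7 = 19.8.
Intersecting the two: 5.6 < x ≤ 19.8.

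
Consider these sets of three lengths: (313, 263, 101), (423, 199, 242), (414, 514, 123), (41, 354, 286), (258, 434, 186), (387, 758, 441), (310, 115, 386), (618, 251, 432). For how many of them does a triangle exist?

7

(101,263,313): 101+263 > 313 → valid
(199,242,423): 199+242 > 423 → valid
(123,414,514): 123+414 > 514 → valid
(41,286,354): 41+286 ≤ 354 → not valid
(186,258,434): 186+258 > 434 → valid
(387,441,758): 387+441 > 758 → valid
(115,310,386): 115+310 > 386 → valid
(251,432,618): 251+432 > 618 → valid
7 of the 8 triples form a triangle.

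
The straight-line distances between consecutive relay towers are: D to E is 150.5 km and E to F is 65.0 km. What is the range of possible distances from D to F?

85.5 ≤ DF ≤ 215.5 km

By the triangle inequality, |150.5 − 65.0| ≤ DF ≤ 150.5 + 65.0.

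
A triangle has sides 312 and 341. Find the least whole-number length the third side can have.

30

The third side must be strictly greater than |312 − 341| = 29.
The smallest integer above 29 is 30.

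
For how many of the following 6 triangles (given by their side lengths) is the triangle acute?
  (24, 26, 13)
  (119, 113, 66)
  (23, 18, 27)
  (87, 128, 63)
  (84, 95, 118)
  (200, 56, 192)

4

(24,26,13): 13²+24² = 745 > 676 = 26² → acute
(119,113,66): 66²+113² = 17125 > 14161 = 119² → acute
(23,18,27): 18²+23² = 853 > 729 = 27² → acute
(87,128,63): 63²+87² = 11538 < 16384 = 128² → obtuse
(84,95,118): 84²+95² = 16081 > 13924 = 118² → acute
(200,56,192): 56²+192² = 40000 = 200² → right
4 of the 6 are acute.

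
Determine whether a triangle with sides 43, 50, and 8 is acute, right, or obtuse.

obtuse

Compare the square of the longest side to the sum of squares of the other two: 8² + 43² = 1913 < 2500 = 50².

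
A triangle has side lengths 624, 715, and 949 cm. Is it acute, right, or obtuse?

Compare the square of the longest side to the sum of squares of the other two: 624² + 715² = 900601 = 949².

right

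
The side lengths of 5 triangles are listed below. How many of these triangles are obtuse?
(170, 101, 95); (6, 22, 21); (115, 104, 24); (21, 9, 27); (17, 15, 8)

(170,101,95): 95²+101² = 19226 < 28900 = 170² → obtuse
(6,22,21): 6²+21² = 477 < 484 = 22² → obtuse
(115,104,24): 24²+104² = 11392 < 13225 = 115² → obtuse
(21,9,27): 9²+21² = 522 < 729 = 27² → obtuse
(17,15,8): 8²+15² = 289 = 17² → right
4 of the 5 are obtuse.

4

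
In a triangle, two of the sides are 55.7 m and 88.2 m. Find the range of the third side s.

32.5 < s < 143.9 (m)

By the triangle inequality, s must be less than 55.7 + 88.2 = 143.9 and greater than |55.7 − 88.2| = 32.5.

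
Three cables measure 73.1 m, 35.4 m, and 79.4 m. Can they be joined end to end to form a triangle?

The longest side is 79.4, and the other two sum to 108.5.
Since 108.5 > 79.4, the triangle inequality holds.

Yes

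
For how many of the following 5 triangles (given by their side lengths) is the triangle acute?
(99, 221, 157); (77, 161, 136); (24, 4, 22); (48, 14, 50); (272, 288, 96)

1

(99,221,157): 99²+157² = 34450 < 48841 = 221² → obtuse
(77,161,136): 77²+136² = 24425 < 25921 = 161² → obtuse
(24,4,22): 4²+22² = 500 < 576 = 24² → obtuse
(48,14,50): 14²+48² = 2500 = 50² → right
(272,288,96): 96²+272² = 83200 > 82944 = 288² → acute
1 of the 5 is acute.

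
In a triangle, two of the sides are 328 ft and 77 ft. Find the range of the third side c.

By the triangle inequality, c must be less than 328 + 77 = 405 and greater than |328 − 77| = 251.

251 < c < 405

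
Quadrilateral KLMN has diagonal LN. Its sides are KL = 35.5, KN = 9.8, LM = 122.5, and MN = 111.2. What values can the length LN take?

From triangle KLN: |35.5 − 9.8| < LN < 35.5 + 9.8, i.e. 25.7 < LN < 45.3.
From triangle MLN: 11.3 < LN < 233.7.
Both must hold, so LN lies in the intersection.

25.7 < LN < 45.3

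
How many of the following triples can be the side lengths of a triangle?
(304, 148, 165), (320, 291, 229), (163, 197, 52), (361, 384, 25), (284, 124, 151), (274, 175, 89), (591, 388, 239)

5

(148,165,304): 148+165 > 304 → valid
(229,291,320): 229+291 > 320 → valid
(52,163,197): 52+163 > 197 → valid
(25,361,384): 25+361 > 384 → valid
(124,151,284): 124+151 ≤ 284 → not valid
(89,175,274): 89+175 ≤ 274 → not valid
(239,388,591): 239+388 > 591 → valid
5 of the 7 triples form a triangle.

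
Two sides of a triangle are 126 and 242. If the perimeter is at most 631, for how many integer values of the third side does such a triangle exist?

Triangle inequality: 116 < x < 368. Perimeter ≤ 631 gives x ≤ 631 − 126 − 242 = 263.
So 116 < x ≤ 263; integers 117 through 263: 147 values.

147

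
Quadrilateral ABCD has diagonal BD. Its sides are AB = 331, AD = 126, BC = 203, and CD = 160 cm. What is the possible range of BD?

205 < BD < 363

From triangle ABD: |331 − 126| < BD < 331 + 126, i.e. 205 < BD < 457.
From triangle CBD: 43 < BD < 363.
Both must hold, so BD lies in the intersection.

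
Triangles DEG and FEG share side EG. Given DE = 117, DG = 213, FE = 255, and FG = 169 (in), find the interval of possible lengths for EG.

From triangle DEG: |117 − 213| < EG < 117 + 213, i.e. 96 < EG < 330.
From triangle FEG: 86 < EG < 424.
Both must hold, so EG lies in the intersection.

96 < EG < 330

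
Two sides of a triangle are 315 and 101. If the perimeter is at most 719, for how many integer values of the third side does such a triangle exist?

Triangle inequality: 214 < x < 416. Perimeter ≤ 719 gives x ≤ 719 − 315 − 101 = 303.
So 214 < x ≤ 303; integers 215 through 303: 89 values.

89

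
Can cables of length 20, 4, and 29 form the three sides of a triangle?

The longest side is 29, but the other two sum to only 24.
24 < 29, so the triangle inequality fails.

No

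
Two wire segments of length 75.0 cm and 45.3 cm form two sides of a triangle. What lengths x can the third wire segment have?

29.7 < x < 120.3

By the triangle inequality, x must be less than 75.0 + 45.3 = 120.3 and greater than |75.0 − 45.3| = 29.7.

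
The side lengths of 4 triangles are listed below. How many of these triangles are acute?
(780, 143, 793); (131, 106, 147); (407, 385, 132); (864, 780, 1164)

(780,143,793): 143²+780² = 628849 = 793² → right
(131,106,147): 106²+131² = 28397 > 21609 = 147² → acute
(407,385,132): 132²+385² = 165649 = 407² → right
(864,780,1164): 780²+864² = 1354896 = 1164² → right
1 of the 4 is acute.

1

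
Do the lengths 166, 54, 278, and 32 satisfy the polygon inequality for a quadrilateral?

For a quadrilateral, each side must be shorter than the sum of the others.
Here the longest side is 278, but the remaining 3 sides sum to only 252.

No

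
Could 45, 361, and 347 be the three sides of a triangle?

The longest side is 361, and the other two sum to 392.
Since 392 > 361, the triangle inequality holds.

Yes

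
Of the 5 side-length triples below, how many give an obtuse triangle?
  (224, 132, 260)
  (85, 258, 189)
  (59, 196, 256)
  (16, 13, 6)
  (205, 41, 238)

(224,132,260): 132²+224² = 67600 = 260² → right
(85,258,189): 85²+189² = 42946 < 66564 = 258² → obtuse
(59,196,256): 59+196 ≤ 256, not a triangle
(16,13,6): 6²+13² = 205 < 256 = 16² → obtuse
(205,41,238): 41²+205² = 43706 < 56644 = 238² → obtuse
3 of the 5 are obtuse.

3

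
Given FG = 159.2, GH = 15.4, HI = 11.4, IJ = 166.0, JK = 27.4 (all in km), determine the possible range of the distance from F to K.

0 ≤ FK ≤ 379.4 km

The maximum is all hops collinear in one direction: 159.2 + 15.4 + 11.4 + 166.0 + 27.4 = 379.4.
The longest hop is 166.0; the others sum to 213.4. Since 166.0 ≤ 213.4, the path can fold back on itself completely, so the minimum distance is 0.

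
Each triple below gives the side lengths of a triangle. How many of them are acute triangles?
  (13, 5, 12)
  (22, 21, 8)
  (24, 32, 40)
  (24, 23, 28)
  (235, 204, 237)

3

(13,5,12): 5²+12² = 169 = 13² → right
(22,21,8): 8²+21² = 505 > 484 = 22² → acute
(24,32,40): 24²+32² = 1600 = 40² → right
(24,23,28): 23²+24² = 1105 > 784 = 28² → acute
(235,204,237): 204²+235² = 96841 > 56169 = 237² → acute
3 of the 5 are acute.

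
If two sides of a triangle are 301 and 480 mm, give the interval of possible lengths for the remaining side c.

By the triangle inequality, c must be less than 301 + 480 = 781 and greater than |301 − 480| = 179.

179 < c < 781 (mm)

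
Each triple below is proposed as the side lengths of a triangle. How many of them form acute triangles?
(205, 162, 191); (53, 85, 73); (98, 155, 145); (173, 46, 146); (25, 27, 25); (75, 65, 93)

5

(205,162,191): 162²+191² = 62725 > 42025 = 205² → acute
(53,85,73): 53²+73² = 8138 > 7225 = 85² → acute
(98,155,145): 98²+145² = 30629 > 24025 = 155² → acute
(173,46,146): 46²+146² = 23432 < 29929 = 173² → obtuse
(25,27,25): 25²+25² = 1250 > 729 = 27² → acute
(75,65,93): 65²+75² = 9850 > 8649 = 93² → acute
5 of the 6 are acute.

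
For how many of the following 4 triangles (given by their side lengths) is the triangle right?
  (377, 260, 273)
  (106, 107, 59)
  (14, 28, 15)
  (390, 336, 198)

2

(377,260,273): 260²+273² = 142129 = 377² → right
(106,107,59): 59²+106² = 14717 > 11449 = 107² → acute
(14,28,15): 14²+15² = 421 < 784 = 28² → obtuse
(390,336,198): 198²+336² = 152100 = 390² → right
2 of the 4 are right.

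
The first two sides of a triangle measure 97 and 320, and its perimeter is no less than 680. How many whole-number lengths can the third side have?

154

Triangle inequality: 223 < x < 417. Perimeter ≥ 680 gives x ≥ 680 − 97 − 320 = 263.
So 263 ≤ x < 417; integers 263 through 416: 154 values.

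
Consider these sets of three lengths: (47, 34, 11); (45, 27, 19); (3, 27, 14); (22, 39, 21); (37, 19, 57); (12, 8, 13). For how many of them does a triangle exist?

3

(11,34,47): 11+34 ≤ 47 → not valid
(19,27,45): 19+27 > 45 → valid
(3,14,27): 3+14 ≤ 27 → not valid
(21,22,39): 21+22 > 39 → valid
(19,37,57): 19+37 ≤ 57 → not valid
(8,12,13): 8+12 > 13 → valid
3 of the 6 triples form a triangle.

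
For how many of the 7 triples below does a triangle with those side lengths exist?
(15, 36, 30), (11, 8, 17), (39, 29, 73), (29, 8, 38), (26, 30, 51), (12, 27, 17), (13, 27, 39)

5

(15,30,36): 15+30 > 36 → valid
(8,11,17): 8+11 > 17 → valid
(29,39,73): 29+39 ≤ 73 → not valid
(8,29,38): 8+29 ≤ 38 → not valid
(26,30,51): 26+30 > 51 → valid
(12,17,27): 12+17 > 27 → valid
(13,27,39): 13+27 > 39 → valid
5 of the 7 triples form a triangle.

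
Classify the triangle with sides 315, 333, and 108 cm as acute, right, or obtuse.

Compare the square of the longest side to the sum of squares of the other two: 108² + 315² = 110889 = 333².

right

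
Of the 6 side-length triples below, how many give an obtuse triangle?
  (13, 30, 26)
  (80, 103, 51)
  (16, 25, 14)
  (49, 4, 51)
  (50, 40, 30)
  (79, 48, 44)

(13,30,26): 13²+26² = 845 < 900 = 30² → obtuse
(80,103,51): 51²+80² = 9001 < 10609 = 103² → obtuse
(16,25,14): 14²+16² = 452 < 625 = 25² → obtuse
(49,4,51): 4²+49² = 2417 < 2601 = 51² → obtuse
(50,40,30): 30²+40² = 2500 = 50² → right
(79,48,44): 44²+48² = 4240 < 6241 = 79² → obtuse
5 of the 6 are obtuse.

5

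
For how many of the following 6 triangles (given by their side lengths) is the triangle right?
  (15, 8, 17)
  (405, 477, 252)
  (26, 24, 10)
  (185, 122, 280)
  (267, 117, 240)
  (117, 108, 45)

(15,8,17): 8²+15² = 289 = 17² → right
(405,477,252): 252²+405² = 227529 = 477² → right
(26,24,10): 10²+24² = 676 = 26² → right
(185,122,280): 122²+185² = 49109 < 78400 = 280² → obtuse
(267,117,240): 117²+240² = 71289 = 267² → right
(117,108,45): 45²+108² = 13689 = 117² → right
5 of the 6 are right.

5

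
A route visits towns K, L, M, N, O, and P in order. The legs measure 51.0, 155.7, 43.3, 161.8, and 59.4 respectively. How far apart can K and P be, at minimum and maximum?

0 ≤ KP ≤ 471.2

The maximum is all hops collinear in one direction: 51.0 + 155.7 + 43.3 + 161.8 + 59.4 = 471.2.
The longest hop is 161.8; the others sum to 309.4. Since 161.8 ≤ 309.4, the path can fold back on itself completely, so the minimum distance is 0.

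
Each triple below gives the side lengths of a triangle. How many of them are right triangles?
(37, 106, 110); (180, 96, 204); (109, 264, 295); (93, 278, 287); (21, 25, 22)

1

(37,106,110): 37²+106² = 12605 > 12100 = 110² → acute
(180,96,204): 96²+180² = 41616 = 204² → right
(109,264,295): 109²+264² = 81577 < 87025 = 295² → obtuse
(93,278,287): 93²+278² = 85933 > 82369 = 287² → acute
(21,25,22): 21²+22² = 925 > 625 = 25² → acute
1 of the 5 is right.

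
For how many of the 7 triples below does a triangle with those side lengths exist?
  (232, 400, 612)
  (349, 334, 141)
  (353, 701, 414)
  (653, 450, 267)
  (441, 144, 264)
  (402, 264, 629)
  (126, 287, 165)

(232,400,612): 232+400 > 612 → valid
(141,334,349): 141+334 > 349 → valid
(353,414,701): 353+414 > 701 → valid
(267,450,653): 267+450 > 653 → valid
(144,264,441): 144+264 ≤ 441 → not valid
(264,402,629): 264+402 > 629 → valid
(126,165,287): 126+165 > 287 → valid
6 of the 7 triples form a triangle.

6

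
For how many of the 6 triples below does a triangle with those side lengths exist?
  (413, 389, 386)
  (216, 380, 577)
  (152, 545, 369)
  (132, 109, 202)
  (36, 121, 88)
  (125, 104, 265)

(386,389,413): 386+389 > 413 → valid
(216,380,577): 216+380 > 577 → valid
(152,369,545): 152+369 ≤ 545 → not valid
(109,132,202): 109+132 > 202 → valid
(36,88,121): 36+88 > 121 → valid
(104,125,265): 104+125 ≤ 265 → not valid
4 of the 6 triples form a triangle.

4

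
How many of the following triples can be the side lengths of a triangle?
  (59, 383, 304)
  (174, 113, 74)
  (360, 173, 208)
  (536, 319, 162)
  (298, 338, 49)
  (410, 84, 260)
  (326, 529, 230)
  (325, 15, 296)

(59,304,383): 59+304 ≤ 383 → not valid
(74,113,174): 74+113 > 174 → valid
(173,208,360): 173+208 > 360 → valid
(162,319,536): 162+319 ≤ 536 → not valid
(49,298,338): 49+298 > 338 → valid
(84,260,410): 84+260 ≤ 410 → not valid
(230,326,529): 230+326 > 529 → valid
(15,296,325): 15+296 ≤ 325 → not valid
4 of the 8 triples form a triangle.

4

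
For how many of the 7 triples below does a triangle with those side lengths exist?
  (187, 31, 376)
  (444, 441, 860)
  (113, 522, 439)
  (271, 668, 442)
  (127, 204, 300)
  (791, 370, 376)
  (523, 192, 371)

5

(31,187,376): 31+187 ≤ 376 → not valid
(441,444,860): 441+444 > 860 → valid
(113,439,522): 113+439 > 522 → valid
(271,442,668): 271+442 > 668 → valid
(127,204,300): 127+204 > 300 → valid
(370,376,791): 370+376 ≤ 791 → not valid
(192,371,523): 192+371 > 523 → valid
5 of the 7 triples form a triangle.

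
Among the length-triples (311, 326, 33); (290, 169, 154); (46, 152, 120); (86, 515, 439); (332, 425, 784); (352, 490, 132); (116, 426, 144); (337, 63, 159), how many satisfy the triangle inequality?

(33,311,326): 33+311 > 326 → valid
(154,169,290): 154+169 > 290 → valid
(46,120,152): 46+120 > 152 → valid
(86,439,515): 86+439 > 515 → valid
(332,425,784): 332+425 ≤ 784 → not valid
(132,352,490): 132+352 ≤ 490 → not valid
(116,144,426): 116+144 ≤ 426 → not valid
(63,159,337): 63+159 ≤ 337 → not valid
4 of the 8 triples form a triangle.

4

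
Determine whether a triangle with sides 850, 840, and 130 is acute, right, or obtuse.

Compare the square of the longest side to the sum of squares of the other two: 130² + 840² = 722500 = 850².

right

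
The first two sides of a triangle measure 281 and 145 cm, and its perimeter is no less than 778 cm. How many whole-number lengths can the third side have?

Triangle inequality: 136 < x < 426. Perimeter ≥ 778 gives x ≥ 778 − 281 − 145 = 352.
So 352 ≤ x < 426; integers 352 through 425: 74 values.

74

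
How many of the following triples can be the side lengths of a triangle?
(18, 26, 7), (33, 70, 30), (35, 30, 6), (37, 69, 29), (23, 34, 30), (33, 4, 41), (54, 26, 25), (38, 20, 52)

3

(7,18,26): 7+18 ≤ 26 → not valid
(30,33,70): 30+33 ≤ 70 → not valid
(6,30,35): 6+30 > 35 → valid
(29,37,69): 29+37 ≤ 69 → not valid
(23,30,34): 23+30 > 34 → valid
(4,33,41): 4+33 ≤ 41 → not valid
(25,26,54): 25+26 ≤ 54 → not valid
(20,38,52): 20+38 > 52 → valid
3 of the 8 triples form a triangle.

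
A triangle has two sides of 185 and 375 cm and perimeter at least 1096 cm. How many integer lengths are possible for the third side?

Triangle inequality: 190 < x < 560. Perimeter ≥ 1096 gives x ≥ 1096 − 185 − 375 = 536.
So 536 ≤ x < 560; integers 536 through 559: 24 values.

24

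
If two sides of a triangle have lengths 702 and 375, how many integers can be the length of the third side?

The third side lies in the open interval (327, 1077).
Integers from 328 to 1076 inclusive: 1076 − 328 + 1 = 749.

749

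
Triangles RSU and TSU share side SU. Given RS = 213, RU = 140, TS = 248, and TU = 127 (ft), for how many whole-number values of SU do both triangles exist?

231

From triangle RSU: 73 < SU < 353.
From triangle TSU: 121 < SU < 375.
Intersection: 121 < SU < 353, so integers 122 through 352: 231 values.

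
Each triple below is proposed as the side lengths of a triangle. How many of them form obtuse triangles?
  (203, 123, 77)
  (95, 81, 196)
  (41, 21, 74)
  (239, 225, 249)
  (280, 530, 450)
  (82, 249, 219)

1

(203,123,77): 77+123 ≤ 203, not a triangle
(95,81,196): 81+95 ≤ 196, not a triangle
(41,21,74): 21+41 ≤ 74, not a triangle
(239,225,249): 225²+239² = 107746 > 62001 = 249² → acute
(280,530,450): 280²+450² = 280900 = 530² → right
(82,249,219): 82²+219² = 54685 < 62001 = 249² → obtuse
1 of the 6 is obtuse.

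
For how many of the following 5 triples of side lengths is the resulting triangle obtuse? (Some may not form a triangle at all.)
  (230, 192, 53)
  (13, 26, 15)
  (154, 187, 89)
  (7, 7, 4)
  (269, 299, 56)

(230,192,53): 53²+192² = 39673 < 52900 = 230² → obtuse
(13,26,15): 13²+15² = 394 < 676 = 26² → obtuse
(154,187,89): 89²+154² = 31637 < 34969 = 187² → obtuse
(7,7,4): 4²+7² = 65 > 49 = 7² → acute
(269,299,56): 56²+269² = 75497 < 89401 = 299² → obtuse
4 of the 5 are obtuse.

4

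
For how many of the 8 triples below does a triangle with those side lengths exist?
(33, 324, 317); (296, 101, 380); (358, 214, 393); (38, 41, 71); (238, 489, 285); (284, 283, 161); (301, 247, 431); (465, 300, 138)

7

(33,317,324): 33+317 > 324 → valid
(101,296,380): 101+296 > 380 → valid
(214,358,393): 214+358 > 393 → valid
(38,41,71): 38+41 > 71 → valid
(238,285,489): 238+285 > 489 → valid
(161,283,284): 161+283 > 284 → valid
(247,301,431): 247+301 > 431 → valid
(138,300,465): 138+300 ≤ 465 → not valid
7 of the 8 triples form a triangle.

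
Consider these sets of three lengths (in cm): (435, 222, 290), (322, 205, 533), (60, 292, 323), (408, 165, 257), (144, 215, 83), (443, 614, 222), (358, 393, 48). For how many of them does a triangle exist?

(222,290,435): 222+290 > 435 → valid
(205,322,533): 205+322 ≤ 533 → not valid
(60,292,323): 60+292 > 323 → valid
(165,257,408): 165+257 > 408 → valid
(83,144,215): 83+144 > 215 → valid
(222,443,614): 222+443 > 614 → valid
(48,358,393): 48+358 > 393 → valid
6 of the 7 triples form a triangle.

6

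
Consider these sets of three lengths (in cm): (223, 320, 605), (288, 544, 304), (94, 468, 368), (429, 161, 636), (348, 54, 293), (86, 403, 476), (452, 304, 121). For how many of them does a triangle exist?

2

(223,320,605): 223+320 ≤ 605 → not valid
(288,304,544): 288+304 > 544 → valid
(94,368,468): 94+368 ≤ 468 → not valid
(161,429,636): 161+429 ≤ 636 → not valid
(54,293,348): 54+293 ≤ 348 → not valid
(86,403,476): 86+403 > 476 → valid
(121,304,452): 121+304 ≤ 452 → not valid
2 of the 7 triples form a triangle.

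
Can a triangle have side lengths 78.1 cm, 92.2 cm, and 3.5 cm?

No

The longest side is 92.2, but the other two sum to only 81.6.
81.6 < 92.2, so the triangle inequality fails.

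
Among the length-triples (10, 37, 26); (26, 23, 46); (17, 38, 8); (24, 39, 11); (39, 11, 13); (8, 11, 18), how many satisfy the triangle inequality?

2

(10,26,37): 10+26 ≤ 37 → not valid
(23,26,46): 23+26 > 46 → valid
(8,17,38): 8+17 ≤ 38 → not valid
(11,24,39): 11+24 ≤ 39 → not valid
(11,13,39): 11+13 ≤ 39 → not valid
(8,11,18): 8+11 > 18 → valid
2 of the 6 triples form a triangle.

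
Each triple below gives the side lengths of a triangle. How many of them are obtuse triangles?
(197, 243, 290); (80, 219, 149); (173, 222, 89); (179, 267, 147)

3

(197,243,290): 197²+243² = 97858 > 84100 = 290² → acute
(80,219,149): 80²+149² = 28601 < 47961 = 219² → obtuse
(173,222,89): 89²+173² = 37850 < 49284 = 222² → obtuse
(179,267,147): 147²+179² = 53650 < 71289 = 267² → obtuse
3 of the 4 are obtuse.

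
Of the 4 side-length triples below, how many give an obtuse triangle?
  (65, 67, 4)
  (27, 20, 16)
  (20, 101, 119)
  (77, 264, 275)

(65,67,4): 4²+65² = 4241 < 4489 = 67² → obtuse
(27,20,16): 16²+20² = 656 < 729 = 27² → obtuse
(20,101,119): 20²+101² = 10601 < 14161 = 119² → obtuse
(77,264,275): 77²+264² = 75625 = 275² → right
3 of the 4 are obtuse.

3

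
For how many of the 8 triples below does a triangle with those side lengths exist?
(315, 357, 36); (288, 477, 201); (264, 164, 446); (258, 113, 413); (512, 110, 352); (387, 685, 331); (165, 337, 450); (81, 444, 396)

4

(36,315,357): 36+315 ≤ 357 → not valid
(201,288,477): 201+288 > 477 → valid
(164,264,446): 164+264 ≤ 446 → not valid
(113,258,413): 113+258 ≤ 413 → not valid
(110,352,512): 110+352 ≤ 512 → not valid
(331,387,685): 331+387 > 685 → valid
(165,337,450): 165+337 > 450 → valid
(81,396,444): 81+396 > 444 → valid
4 of the 8 triples form a triangle.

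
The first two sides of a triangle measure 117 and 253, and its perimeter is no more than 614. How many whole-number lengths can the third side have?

Triangle inequality: 136 < x < 370. Perimeter ≤ 614 gives x ≤ 614 − 117 − 253 = 244.
So 136 < x ≤ 244; integers 137 through 244: 108 values.

108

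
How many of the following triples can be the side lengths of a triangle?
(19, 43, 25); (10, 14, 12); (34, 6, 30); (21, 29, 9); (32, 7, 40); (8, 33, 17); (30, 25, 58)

(19,25,43): 19+25 > 43 → valid
(10,12,14): 10+12 > 14 → valid
(6,30,34): 6+30 > 34 → valid
(9,21,29): 9+21 > 29 → valid
(7,32,40): 7+32 ≤ 40 → not valid
(8,17,33): 8+17 ≤ 33 → not valid
(25,30,58): 25+30 ≤ 58 → not valid
4 of the 7 triples form a triangle.

4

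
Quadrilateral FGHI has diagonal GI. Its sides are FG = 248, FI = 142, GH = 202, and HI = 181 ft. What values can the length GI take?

106 < GI < 383

From triangle FGI: |248 − 142| < GI < 248 + 142, i.e. 106 < GI < 390.
From triangle HGI: 21 < GI < 383.
Both must hold, so GI lies in the intersection.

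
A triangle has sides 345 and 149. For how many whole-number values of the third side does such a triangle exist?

297

The third side lies in the open interval (196, 494).
Integers from 197 to 493 inclusive: 493 − 197 + 1 = 297.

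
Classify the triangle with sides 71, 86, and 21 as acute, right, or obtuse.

Compare the square of the longest side to the sum of squares of the other two: 21² + 71² = 5482 < 7396 = 86².

obtuse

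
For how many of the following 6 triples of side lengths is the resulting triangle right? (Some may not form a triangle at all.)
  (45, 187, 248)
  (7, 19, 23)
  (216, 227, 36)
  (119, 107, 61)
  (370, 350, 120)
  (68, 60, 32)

2

(45,187,248): 45+187 ≤ 248, not a triangle
(7,19,23): 7²+19² = 410 < 529 = 23² → obtuse
(216,227,36): 36²+216² = 47952 < 51529 = 227² → obtuse
(119,107,61): 61²+107² = 15170 > 14161 = 119² → acute
(370,350,120): 120²+350² = 136900 = 370² → right
(68,60,32): 32²+60² = 4624 = 68² → right
2 of the 6 are right.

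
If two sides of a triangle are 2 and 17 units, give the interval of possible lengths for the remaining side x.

15 < x < 19

By the triangle inequality, x must be less than 2 + 17 = 19 and greater than |2 − 17| = 15.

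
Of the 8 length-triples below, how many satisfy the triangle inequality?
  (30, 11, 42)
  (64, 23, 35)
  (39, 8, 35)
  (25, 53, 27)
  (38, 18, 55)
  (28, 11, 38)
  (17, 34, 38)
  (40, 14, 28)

(11,30,42): 11+30 ≤ 42 → not valid
(23,35,64): 23+35 ≤ 64 → not valid
(8,35,39): 8+35 > 39 → valid
(25,27,53): 25+27 ≤ 53 → not valid
(18,38,55): 18+38 > 55 → valid
(11,28,38): 11+28 > 38 → valid
(17,34,38): 17+34 > 38 → valid
(14,28,40): 14+28 > 40 → valid
5 of the 8 triples form a triangle.

5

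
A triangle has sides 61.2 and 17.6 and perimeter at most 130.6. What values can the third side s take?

Triangle inequality alone gives 43.6 < s < 78.8.
The perimeter condition gives s ≤ 130.6 − 61.2 − 17.6 = 51.8.
Intersecting the two: 43.6 < s ≤ 51.8.

43.6 < s ≤ 51.8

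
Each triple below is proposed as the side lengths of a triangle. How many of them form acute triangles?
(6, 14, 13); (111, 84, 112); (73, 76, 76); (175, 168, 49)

3

(6,14,13): 6²+13² = 205 > 196 = 14² → acute
(111,84,112): 84²+111² = 19377 > 12544 = 112² → acute
(73,76,76): 73²+76² = 11105 > 5776 = 76² → acute
(175,168,49): 49²+168² = 30625 = 175² → right
3 of the 4 are acute.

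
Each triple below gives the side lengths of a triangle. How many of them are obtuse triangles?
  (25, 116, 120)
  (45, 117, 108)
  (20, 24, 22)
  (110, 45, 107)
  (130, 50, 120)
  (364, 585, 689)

1

(25,116,120): 25²+116² = 14081 < 14400 = 120² → obtuse
(45,117,108): 45²+108² = 13689 = 117² → right
(20,24,22): 20²+22² = 884 > 576 = 24² → acute
(110,45,107): 45²+107² = 13474 > 12100 = 110² → acute
(130,50,120): 50²+120² = 16900 = 130² → right
(364,585,689): 364²+585² = 474721 = 689² → right
1 of the 6 is obtuse.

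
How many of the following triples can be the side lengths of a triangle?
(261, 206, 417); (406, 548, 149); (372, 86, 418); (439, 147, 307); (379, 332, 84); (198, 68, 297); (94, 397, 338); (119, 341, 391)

7

(206,261,417): 206+261 > 417 → valid
(149,406,548): 149+406 > 548 → valid
(86,372,418): 86+372 > 418 → valid
(147,307,439): 147+307 > 439 → valid
(84,332,379): 84+332 > 379 → valid
(68,198,297): 68+198 ≤ 297 → not valid
(94,338,397): 94+338 > 397 → valid
(119,341,391): 119+341 > 391 → valid
7 of the 8 triples form a triangle.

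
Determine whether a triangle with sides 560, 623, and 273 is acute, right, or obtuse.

Compare the square of the longest side to the sum of squares of the other two: 273² + 560² = 388129 = 623².

right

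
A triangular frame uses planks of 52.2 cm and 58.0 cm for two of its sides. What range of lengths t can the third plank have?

5.8 < t < 110.2 (cm)

By the triangle inequality, t must be less than 52.2 + 58.0 = 110.2 and greater than |52.2 − 58.0| = 5.8.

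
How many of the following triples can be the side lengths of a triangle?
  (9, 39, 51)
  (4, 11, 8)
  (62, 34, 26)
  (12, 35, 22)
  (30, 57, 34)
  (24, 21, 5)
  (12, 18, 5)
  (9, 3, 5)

3

(9,39,51): 9+39 ≤ 51 → not valid
(4,8,11): 4+8 > 11 → valid
(26,34,62): 26+34 ≤ 62 → not valid
(12,22,35): 12+22 ≤ 35 → not valid
(30,34,57): 30+34 > 57 → valid
(5,21,24): 5+21 > 24 → valid
(5,12,18): 5+12 ≤ 18 → not valid
(3,5,9): 3+5 ≤ 9 → not valid
3 of the 8 triples form a triangle.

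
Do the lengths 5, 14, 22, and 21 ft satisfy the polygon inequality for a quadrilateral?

A quadrilateral exists iff every side is shorter than the sum of the others — equivalently, the longest side is less than the sum of the rest.
Longest side 22 < 40 (sum of the remaining 3), so yes.

Yes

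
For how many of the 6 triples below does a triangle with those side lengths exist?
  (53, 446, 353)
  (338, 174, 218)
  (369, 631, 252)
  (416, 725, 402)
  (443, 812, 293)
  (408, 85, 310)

(53,353,446): 53+353 ≤ 446 → not valid
(174,218,338): 174+218 > 338 → valid
(252,369,631): 252+369 ≤ 631 → not valid
(402,416,725): 402+416 > 725 → valid
(293,443,812): 293+443 ≤ 812 → not valid
(85,310,408): 85+310 ≤ 408 → not valid
2 of the 6 triples form a triangle.

2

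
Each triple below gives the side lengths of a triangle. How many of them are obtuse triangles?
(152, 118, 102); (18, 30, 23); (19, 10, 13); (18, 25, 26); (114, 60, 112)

2

(152,118,102): 102²+118² = 24328 > 23104 = 152² → acute
(18,30,23): 18²+23² = 853 < 900 = 30² → obtuse
(19,10,13): 10²+13² = 269 < 361 = 19² → obtuse
(18,25,26): 18²+25² = 949 > 676 = 26² → acute
(114,60,112): 60²+112² = 16144 > 12996 = 114² → acute
2 of the 5 are obtuse.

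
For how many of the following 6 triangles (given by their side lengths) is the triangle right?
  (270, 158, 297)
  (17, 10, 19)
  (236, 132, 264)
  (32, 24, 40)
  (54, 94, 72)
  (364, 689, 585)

2

(270,158,297): 158²+270² = 97864 > 88209 = 297² → acute
(17,10,19): 10²+17² = 389 > 361 = 19² → acute
(236,132,264): 132²+236² = 73120 > 69696 = 264² → acute
(32,24,40): 24²+32² = 1600 = 40² → right
(54,94,72): 54²+72² = 8100 < 8836 = 94² → obtuse
(364,689,585): 364²+585² = 474721 = 689² → right
2 of the 6 are right.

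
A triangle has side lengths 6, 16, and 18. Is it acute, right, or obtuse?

obtuse

Compare the square of the longest side to the sum of squares of the other two: 6² + 16² = 292 < 324 = 18².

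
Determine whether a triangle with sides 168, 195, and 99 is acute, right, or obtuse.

Compare the square of the longest side to the sum of squares of the other two: 99² + 168² = 38025 = 195².

right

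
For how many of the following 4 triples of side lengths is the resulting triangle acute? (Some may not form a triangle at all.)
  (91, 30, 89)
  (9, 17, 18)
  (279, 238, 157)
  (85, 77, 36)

3

(91,30,89): 30²+89² = 8821 > 8281 = 91² → acute
(9,17,18): 9²+17² = 370 > 324 = 18² → acute
(279,238,157): 157²+238² = 81293 > 77841 = 279² → acute
(85,77,36): 36²+77² = 7225 = 85² → right
3 of the 4 are acute.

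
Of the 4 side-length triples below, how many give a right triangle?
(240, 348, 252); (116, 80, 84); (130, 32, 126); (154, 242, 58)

3

(240,348,252): 240²+252² = 121104 = 348² → right
(116,80,84): 80²+84² = 13456 = 116² → right
(130,32,126): 32²+126² = 16900 = 130² → right
(154,242,58): 58+154 ≤ 242, not a triangle
3 of the 4 are right.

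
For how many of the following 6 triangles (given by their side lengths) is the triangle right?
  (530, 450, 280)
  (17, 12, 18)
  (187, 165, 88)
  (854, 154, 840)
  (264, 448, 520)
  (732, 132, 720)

5

(530,450,280): 280²+450² = 280900 = 530² → right
(17,12,18): 12²+17² = 433 > 324 = 18² → acute
(187,165,88): 88²+165² = 34969 = 187² → right
(854,154,840): 154²+840² = 729316 = 854² → right
(264,448,520): 264²+448² = 270400 = 520² → right
(732,132,720): 132²+720² = 535824 = 732² → right
5 of the 6 are right.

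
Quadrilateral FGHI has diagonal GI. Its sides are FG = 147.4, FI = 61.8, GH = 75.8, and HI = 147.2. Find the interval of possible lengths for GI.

From triangle FGI: |147.4 − 61.8| < GI < 147.4 + 61.8, i.e. 85.6 < GI < 209.2.
From triangle HGI: 71.4 < GI < 223.0.
Both must hold, so GI lies in the intersection.

85.6 < GI < 209.2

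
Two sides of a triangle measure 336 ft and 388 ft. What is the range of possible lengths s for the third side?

52 < s < 724 (ft)

By the triangle inequality, s must be less than 336 + 388 = 724 and greater than |336 − 388| = 52.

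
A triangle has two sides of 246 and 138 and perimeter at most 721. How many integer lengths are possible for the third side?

229

Triangle inequality: 108 < x < 384. Perimeter ≤ 721 gives x ≤ 721 − 246 − 138 = 337.
So 108 < x ≤ 337; integers 109 through 337: 229 values.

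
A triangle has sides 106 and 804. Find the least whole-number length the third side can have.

699

The third side must be strictly greater than |106 − 804| = 698.
The smallest integer above 698 is 699.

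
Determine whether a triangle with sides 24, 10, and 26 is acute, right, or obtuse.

Compare the square of the longest side to the sum of squares of the other two: 10² + 24² = 676 = 26².

right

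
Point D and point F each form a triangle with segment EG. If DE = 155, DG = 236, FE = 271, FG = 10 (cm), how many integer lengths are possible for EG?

19

From triangle DEG: 81 < EG < 391.
From triangle FEG: 261 < EG < 281.
Intersection: 261 < EG < 281, so integers 262 through 280: 19 values.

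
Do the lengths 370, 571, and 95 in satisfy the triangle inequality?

The longest side is 571, but the other two sum to only 465.
465 < 571, so the triangle inequality fails.

No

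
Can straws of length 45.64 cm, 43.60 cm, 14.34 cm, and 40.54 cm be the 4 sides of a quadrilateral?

A quadrilateral exists iff every side is shorter than the sum of the others — equivalently, the longest side is less than the sum of the rest.
Longest side 45.64 < 98.48 (sum of the remaining 3), so yes.

Yes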